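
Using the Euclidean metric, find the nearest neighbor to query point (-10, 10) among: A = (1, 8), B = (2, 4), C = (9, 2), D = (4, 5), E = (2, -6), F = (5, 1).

Distances: d(A) ≈ 11.1803, d(B) ≈ 13.4164, d(C) ≈ 20.6155, d(D) ≈ 14.8661, d(E) = 20, d(F) ≈ 17.4929. Nearest: A = (1, 8) with distance 11.1803.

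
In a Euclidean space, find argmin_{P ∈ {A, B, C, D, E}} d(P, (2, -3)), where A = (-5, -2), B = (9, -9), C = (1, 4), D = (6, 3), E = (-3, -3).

Distances: d(A) ≈ 7.0711, d(B) ≈ 9.2195, d(C) ≈ 7.0711, d(D) ≈ 7.2111, d(E) = 5. Nearest: E = (-3, -3) with distance 5.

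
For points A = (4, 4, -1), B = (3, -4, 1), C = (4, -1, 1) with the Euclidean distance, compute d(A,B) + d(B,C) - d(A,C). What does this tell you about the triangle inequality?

d(A,B) = √(1² + 8² + 2²) = √69 ≈ 8.3066, d(B,C) = √(1² + 3² + 0²) = √10 ≈ 3.1623, d(A,C) = √(0² + 5² + 2²) = √29 ≈ 5.3852.
d(A,B) + d(B,C) - d(A,C) = 8.3066 + 3.1623 - 5.3852 = 11.4689 - 5.3852 = 6.0837 (to 4 decimal places). This is ≥ 0, so the triangle inequality holds for these points.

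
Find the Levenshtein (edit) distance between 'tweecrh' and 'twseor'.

Let D[i][j] be the edit distance between the first i characters of 'tweecrh' and the first j characters of 'twseor', with D[i][0] = i, D[0][j] = j, and D[i][j] = D[i-1][j-1] if the characters match, else 1 + min(D[i-1][j], D[i][j-1], D[i-1][j-1]). Filling the table (rows: prefixes of 'tweecrh', columns: prefixes of 'twseor'):
     ε  t  w  s  e  o  r
  ε  0  1  2  3  4  5  6
  t  1  0  1  2  3  4  5
  w  2  1  0  1  2  3  4
  e  3  2  1  1  1  2  3
  e  4  3  2  2  1  2  3
  c  5  4  3  3  2  2  3
  r  6  5  4  4  3  3  2
  h  7  6  5  5  4  4  3
The bottom-right entry gives D[7][6] = 3, so no sequence of fewer than 3 edits works. Backtracking through the table gives one optimal edit sequence (3 edits):
  tweecrh → twsecrh (sub e→s @3)
  twsecrh → twseorh (sub c→o @5)
  twseorh → twseor (del h @7)
Edit distance = 3.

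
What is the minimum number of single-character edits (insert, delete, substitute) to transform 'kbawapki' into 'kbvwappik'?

Let D[i][j] be the edit distance between the first i characters of 'kbawapki' and the first j characters of 'kbvwappik', with D[i][0] = i, D[0][j] = j, and D[i][j] = D[i-1][j-1] if the characters match, else 1 + min(D[i-1][j], D[i][j-1], D[i-1][j-1]). Filling the table (rows: prefixes of 'kbawapki', columns: prefixes of 'kbvwappik'):
     ε  k  b  v  w  a  p  p  i  k
  ε  0  1  2  3  4  5  6  7  8  9
  k  1  0  1  2  3  4  5  6  7  8
  b  2  1  0  1  2  3  4  5  6  7
  a  3  2  1  1  2  2  3  4  5  6
  w  4  3  2  2  1  2  3  4  5  6
  a  5  4  3  3  2  1  2  3  4  5
  p  6  5  4  4  3  2  1  2  3  4
  k  7  6  5  5  4  3  2  2  3  3
  i  8  7  6  6  5  4  3  3  2  3
The bottom-right entry gives D[8][9] = 3, so no sequence of fewer than 3 edits works. Backtracking through the table gives one optimal edit sequence (3 edits):
  kbawapki → kbvwapki (sub a→v @3)
  kbvwapki → kbvwappi (sub k→p @7)
  kbvwappi → kbvwappik (ins k @9)
Edit distance = 3.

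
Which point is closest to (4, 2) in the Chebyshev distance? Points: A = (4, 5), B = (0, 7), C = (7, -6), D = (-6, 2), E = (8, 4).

Distances: d(A) = 3, d(B) = 5, d(C) = 8, d(D) = 10, d(E) = 4. Nearest: A = (4, 5) with distance 3.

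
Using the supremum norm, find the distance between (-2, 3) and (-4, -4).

max(|x_i - y_i|) = max(|-2 - (-4)|, |3 - (-4)|) = max(2, 7) = 7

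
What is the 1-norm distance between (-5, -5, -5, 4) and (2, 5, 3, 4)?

Σ|x_i - y_i| = |-5 - 2| + |-5 - 5| + |-5 - 3| + |4 - 4| = 7 + 10 + 8 + 0 = 25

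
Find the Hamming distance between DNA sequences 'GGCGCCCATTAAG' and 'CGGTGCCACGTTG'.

Differing positions: 1, 3, 4, 5, 9, 10, 11, 12. Hamming distance = 8.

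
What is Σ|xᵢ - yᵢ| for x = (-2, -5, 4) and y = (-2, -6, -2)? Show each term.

Σ|x_i - y_i| = |-2 - (-2)| + |-5 - (-6)| + |4 - (-2)| = 0 + 1 + 6 = 7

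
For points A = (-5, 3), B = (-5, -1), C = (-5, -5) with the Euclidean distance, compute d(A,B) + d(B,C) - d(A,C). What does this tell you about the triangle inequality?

d(A,B) = √(0² + 4²) = √16 = 4, d(B,C) = √(0² + 4²) = √16 = 4, d(A,C) = √(0² + 8²) = √64 = 8.
d(A,B) + d(B,C) - d(A,C) = 4 + 4 - 8 = 8 - 8 = 0. This is ≥ 0, so the triangle inequality holds for these points.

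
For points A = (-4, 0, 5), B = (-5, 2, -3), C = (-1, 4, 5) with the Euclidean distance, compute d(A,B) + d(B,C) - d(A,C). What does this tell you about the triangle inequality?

d(A,B) = √(1² + 2² + 8²) = √69 ≈ 8.3066, d(B,C) = √(4² + 2² + 8²) = √84 ≈ 9.1652, d(A,C) = √(3² + 4² + 0²) = √25 = 5.
d(A,B) + d(B,C) - d(A,C) = 8.3066 + 9.1652 - 5 = 17.4718 - 5 = 12.4718 (to 4 decimal places). This is ≥ 0, so the triangle inequality holds for these points.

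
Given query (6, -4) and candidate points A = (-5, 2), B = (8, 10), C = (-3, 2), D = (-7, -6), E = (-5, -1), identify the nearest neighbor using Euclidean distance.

Distances: d(A) ≈ 12.53, d(B) ≈ 14.1421, d(C) ≈ 10.8167, d(D) ≈ 13.1529, d(E) ≈ 11.4018. Nearest: C = (-3, 2) with distance 10.8167.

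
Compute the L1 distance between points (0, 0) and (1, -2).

Σ|x_i - y_i| = |0 - 1| + |0 - (-2)| = 1 + 2 = 3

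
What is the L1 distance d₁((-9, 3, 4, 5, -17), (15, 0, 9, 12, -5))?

Σ|x_i - y_i| = |-9 - 15| + |3 - 0| + |4 - 9| + |5 - 12| + |-17 - (-5)| = 24 + 3 + 5 + 7 + 12 = 51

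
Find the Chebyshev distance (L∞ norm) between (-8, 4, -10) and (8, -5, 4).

max(|x_i - y_i|) = max(|-8 - 8|, |4 - (-5)|, |-10 - 4|) = max(16, 9, 14) = 16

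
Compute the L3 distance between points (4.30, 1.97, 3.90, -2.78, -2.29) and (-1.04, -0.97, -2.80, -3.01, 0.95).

(Σ|x_i - y_i|^3)^(1/3) = (|4.3 - (-1.04)|^3 + |1.97 - (-0.97)|^3 + |3.9 - (-2.8)|^3 + |-2.78 - (-3.01)|^3 + |-2.29 - 0.95|^3)^(1/3)
= (5.34^3 + 2.94^3 + 6.7^3 + 0.23^3 + 3.24^3)^(1/3) ≈ (152.2733 + 25.4122 + 300.763 + 0.0122 + 34.0122)^(1/3) = (512.4729)^(1/3) ≈ 8.0025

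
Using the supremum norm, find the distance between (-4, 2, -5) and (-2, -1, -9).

max(|x_i - y_i|) = max(|-4 - (-2)|, |2 - (-1)|, |-5 - (-9)|) = max(2, 3, 4) = 4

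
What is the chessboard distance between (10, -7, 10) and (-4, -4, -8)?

max(|x_i - y_i|) = max(|10 - (-4)|, |-7 - (-4)|, |10 - (-8)|) = max(14, 3, 18) = 18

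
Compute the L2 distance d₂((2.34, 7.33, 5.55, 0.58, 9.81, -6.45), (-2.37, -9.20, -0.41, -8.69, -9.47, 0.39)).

√(Σ(x_i - y_i)²) = √((2.34 - (-2.37))² + (7.33 - (-9.2))² + (5.55 - (-0.41))² + (0.58 - (-8.69))² + (9.81 - (-9.47))² + (-6.45 - 0.39)²)
= √(4.71² + 16.53² + 5.96² + 9.27² + 19.28² + (-6.84)²) = √(22.1841 + 273.2409 + 35.5216 + 85.9329 + 371.7184 + 46.7856) = √835.3835 ≈ 28.903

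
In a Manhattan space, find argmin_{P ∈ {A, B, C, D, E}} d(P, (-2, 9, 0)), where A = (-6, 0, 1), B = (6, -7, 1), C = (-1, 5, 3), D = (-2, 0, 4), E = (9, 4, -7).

Distances: d(A) = 14, d(B) = 25, d(C) = 8, d(D) = 13, d(E) = 23. Nearest: C = (-1, 5, 3) with distance 8.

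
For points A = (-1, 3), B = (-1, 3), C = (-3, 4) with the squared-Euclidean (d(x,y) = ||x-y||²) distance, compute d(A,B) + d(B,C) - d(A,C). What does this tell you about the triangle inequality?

d(A,B) = 0² + 0² = 0, d(B,C) = 2² + 1² = 5, d(A,C) = 2² + 1² = 5.
d(A,B) + d(B,C) - d(A,C) = 0 + 5 - 5 = 5 - 5 = 0. This is ≥ 0, so the triangle inequality holds for these points.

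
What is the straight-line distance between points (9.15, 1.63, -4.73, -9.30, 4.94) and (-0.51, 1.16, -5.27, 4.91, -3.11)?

√(Σ(x_i - y_i)²) = √((9.15 - (-0.51))² + (1.63 - 1.16)² + (-4.73 - (-5.27))² + (-9.3 - 4.91)² + (4.94 - (-3.11))²)
= √(9.66² + 0.47² + 0.54² + (-14.21)² + 8.05²) = √(93.3156 + 0.2209 + 0.2916 + 201.9241 + 64.8025) = √360.5547 ≈ 18.9883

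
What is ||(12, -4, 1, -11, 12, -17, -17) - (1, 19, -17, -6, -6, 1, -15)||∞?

max(|x_i - y_i|) = max(|12 - 1|, |-4 - 19|, |1 - (-17)|, |-11 - (-6)|, |12 - (-6)|, |-17 - 1|, |-17 - (-15)|) = max(11, 23, 18, 5, 18, 18, 2) = 23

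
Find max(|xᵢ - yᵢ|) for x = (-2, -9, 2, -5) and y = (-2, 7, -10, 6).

max(|x_i - y_i|) = max(|-2 - (-2)|, |-9 - 7|, |2 - (-10)|, |-5 - 6|) = max(0, 16, 12, 11) = 16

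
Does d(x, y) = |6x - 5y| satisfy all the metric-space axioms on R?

No. d fails symmetry: d(4, 3) = |6·4 - 5·3| = |9| = 9, but d(3, 4) = |6·3 - 5·4| = |-2| = 2. Since 9 ≠ 2, d(x,y) ≠ d(y,x) in general.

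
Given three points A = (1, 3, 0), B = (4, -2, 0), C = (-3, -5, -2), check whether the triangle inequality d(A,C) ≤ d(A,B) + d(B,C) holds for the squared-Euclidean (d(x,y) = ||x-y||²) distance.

d(A,B) = 3² + 5² + 0² = 34, d(B,C) = 7² + 3² + 2² = 62, d(A,C) = 4² + 8² + 2² = 84.
d(A,C) = 84 ≤ 34 + 62 = 96. Triangle inequality is satisfied.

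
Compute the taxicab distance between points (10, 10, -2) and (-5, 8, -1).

Σ|x_i - y_i| = |10 - (-5)| + |10 - 8| + |-2 - (-1)| = 15 + 2 + 1 = 18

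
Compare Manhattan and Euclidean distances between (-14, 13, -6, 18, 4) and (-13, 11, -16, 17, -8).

L1 = |-14 - (-13)| + |13 - 11| + |-6 - (-16)| + |18 - 17| + |4 - (-8)| = 1 + 2 + 10 + 1 + 12 = 26
L2 = √(1² + 2² + 10² + 1² + 12²) = √250 ≈ 15.8114
L1 ≥ L2 always (equality iff movement is along one axis); L1 > L2 here.
Ratio L1/L2 = 26/√250 ≈ 1.6444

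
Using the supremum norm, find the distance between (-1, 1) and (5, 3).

max(|x_i - y_i|) = max(|-1 - 5|, |1 - 3|) = max(6, 2) = 6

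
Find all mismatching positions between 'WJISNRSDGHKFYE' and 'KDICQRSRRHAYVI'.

Differing positions: 1, 2, 4, 5, 8, 9, 11, 12, 13, 14. Hamming distance = 10.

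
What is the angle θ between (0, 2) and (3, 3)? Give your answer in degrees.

With u = (0, 2), v = (3, 3):
u·v = 0·3 + 2·3 = 0 + 6 = 6.
|u| = √(0² + 2²) = √4, |v| = √(3² + 3²) = √18, so |u||v| = √(4·18) = √72.
cos θ = (u·v)/(|u||v|) = 6/√72 ≈ 0.707107
θ = arccos(0.707107) ≈ 45°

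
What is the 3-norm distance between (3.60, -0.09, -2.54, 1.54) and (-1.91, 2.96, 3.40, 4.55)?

(Σ|x_i - y_i|^3)^(1/3) = (|3.6 - (-1.91)|^3 + |-0.09 - 2.96|^3 + |-2.54 - 3.4|^3 + |1.54 - 4.55|^3)^(1/3)
= (5.51^3 + 3.05^3 + 5.94^3 + 3.01^3)^(1/3) ≈ (167.2842 + 28.3726 + 209.5846 + 27.2709)^(1/3) = (432.5123)^(1/3) ≈ 7.5625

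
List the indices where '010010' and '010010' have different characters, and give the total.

Differing positions: none. Hamming distance = 0.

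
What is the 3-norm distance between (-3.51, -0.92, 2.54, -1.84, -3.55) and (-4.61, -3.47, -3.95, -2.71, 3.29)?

(Σ|x_i - y_i|^3)^(1/3) = (|-3.51 - (-4.61)|^3 + |-0.92 - (-3.47)|^3 + |2.54 - (-3.95)|^3 + |-1.84 - (-2.71)|^3 + |-3.55 - 3.29|^3)^(1/3)
= (1.1^3 + 2.55^3 + 6.49^3 + 0.87^3 + 6.84^3)^(1/3) ≈ (1.331 + 16.5814 + 273.3594 + 0.6585 + 320.0135)^(1/3) = (611.9438)^(1/3) ≈ 8.4899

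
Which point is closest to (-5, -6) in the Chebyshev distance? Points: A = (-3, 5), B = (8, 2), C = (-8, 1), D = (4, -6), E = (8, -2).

Distances: d(A) = 11, d(B) = 13, d(C) = 7, d(D) = 9, d(E) = 13. Nearest: C = (-8, 1) with distance 7.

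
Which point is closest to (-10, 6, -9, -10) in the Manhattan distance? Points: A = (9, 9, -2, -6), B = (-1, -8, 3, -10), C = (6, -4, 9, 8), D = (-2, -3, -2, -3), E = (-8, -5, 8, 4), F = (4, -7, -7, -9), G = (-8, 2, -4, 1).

Distances: d(A) = 33, d(B) = 35, d(C) = 62, d(D) = 31, d(E) = 44, d(F) = 30, d(G) = 22. Nearest: G = (-8, 2, -4, 1) with distance 22.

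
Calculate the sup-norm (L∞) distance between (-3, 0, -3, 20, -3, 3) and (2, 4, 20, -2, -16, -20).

max(|x_i - y_i|) = max(|-3 - 2|, |0 - 4|, |-3 - 20|, |20 - (-2)|, |-3 - (-16)|, |3 - (-20)|) = max(5, 4, 23, 22, 13, 23) = 23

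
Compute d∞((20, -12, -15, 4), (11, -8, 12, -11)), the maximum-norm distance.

max(|x_i - y_i|) = max(|20 - 11|, |-12 - (-8)|, |-15 - 12|, |4 - (-11)|) = max(9, 4, 27, 15) = 27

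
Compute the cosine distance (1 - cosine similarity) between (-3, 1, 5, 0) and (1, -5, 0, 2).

With u = (-3, 1, 5, 0), v = (1, -5, 0, 2):
u·v = (-3)·1 + 1·(-5) + 5·0 + 0·2 = (-3) + (-5) + 0 + 0 = -8.
|u| = √((-3)² + 1² + 5² + 0²) = √35, |v| = √(1² + (-5)² + 0² + 2²) = √30, so |u||v| = √(35·30) = √1050.
cos θ = (u·v)/(|u||v|) = -8/√1050 ≈ -0.2469
Cosine distance = 1 - cos θ ≈ 1 - (-0.2469) = 1.2469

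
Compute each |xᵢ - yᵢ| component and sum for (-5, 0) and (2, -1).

Σ|x_i - y_i| = |-5 - 2| + |0 - (-1)| = 7 + 1 = 8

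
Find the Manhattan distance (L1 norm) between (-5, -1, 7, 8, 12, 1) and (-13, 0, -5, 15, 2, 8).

Σ|x_i - y_i| = |-5 - (-13)| + |-1 - 0| + |7 - (-5)| + |8 - 15| + |12 - 2| + |1 - 8| = 8 + 1 + 12 + 7 + 10 + 7 = 45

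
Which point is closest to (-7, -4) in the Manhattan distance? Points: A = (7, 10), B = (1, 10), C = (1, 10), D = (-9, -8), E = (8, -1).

Distances: d(A) = 28, d(B) = 22, d(C) = 22, d(D) = 6, d(E) = 18. Nearest: D = (-9, -8) with distance 6.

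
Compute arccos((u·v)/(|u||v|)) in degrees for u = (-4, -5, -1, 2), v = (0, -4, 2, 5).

With u = (-4, -5, -1, 2), v = (0, -4, 2, 5):
u·v = (-4)·0 + (-5)·(-4) + (-1)·2 + 2·5 = 0 + 20 + (-2) + 10 = 28.
|u| = √((-4)² + (-5)² + (-1)² + 2²) = √46, |v| = √(0² + (-4)² + 2² + 5²) = √45, so |u||v| = √(46·45) = √2070.
cos θ = (u·v)/(|u||v|) = 28/√2070 ≈ 0.615422
θ = arccos(0.615422) ≈ 52.02°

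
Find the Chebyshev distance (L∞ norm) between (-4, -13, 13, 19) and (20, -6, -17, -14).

max(|x_i - y_i|) = max(|-4 - 20|, |-13 - (-6)|, |13 - (-17)|, |19 - (-14)|) = max(24, 7, 30, 33) = 33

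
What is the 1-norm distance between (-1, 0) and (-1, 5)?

Σ|x_i - y_i| = |-1 - (-1)| + |0 - 5| = 0 + 5 = 5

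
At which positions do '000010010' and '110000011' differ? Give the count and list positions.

Differing positions: 1, 2, 5, 9. Hamming distance = 4.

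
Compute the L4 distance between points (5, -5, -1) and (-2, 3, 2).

(Σ|x_i - y_i|^4)^(1/4) = (|5 - (-2)|^4 + |-5 - 3|^4 + |-1 - 2|^4)^(1/4)
= (7^4 + 8^4 + 3^4)^(1/4) = (2401 + 4096 + 81)^(1/4) = (6578)^(1/4) ≈ 9.0058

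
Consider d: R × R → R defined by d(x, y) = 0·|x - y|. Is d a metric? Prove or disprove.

No. With c = 0, d(x,y) = 0 for all x, y. This fails identity of indiscernibles: d(9, 13) = 0 but 9 ≠ 13.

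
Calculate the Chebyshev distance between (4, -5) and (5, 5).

max(|x_i - y_i|) = max(|4 - 5|, |-5 - 5|) = max(1, 10) = 10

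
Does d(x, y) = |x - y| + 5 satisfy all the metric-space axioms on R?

No. d fails identity of indiscernibles (specifically d(x,x) = 0): d(-7, -7) = |-7 - (-7)| + 5 = 0 + 5 = 5 ≠ 0.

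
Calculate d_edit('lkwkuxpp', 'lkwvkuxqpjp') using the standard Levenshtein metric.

Let D[i][j] be the edit distance between the first i characters of 'lkwkuxpp' and the first j characters of 'lkwvkuxqpjp', with D[i][0] = i, D[0][j] = j, and D[i][j] = D[i-1][j-1] if the characters match, else 1 + min(D[i-1][j], D[i][j-1], D[i-1][j-1]). Filling the table (rows: prefixes of 'lkwkuxpp', columns: prefixes of 'lkwvkuxqpjp'):
     ε  l  k  w  v  k  u  x  q  p  j  p
  ε  0  1  2  3  4  5  6  7  8  9 10 11
  l  1  0  1  2  3  4  5  6  7  8  9 10
  k  2  1  0  1  2  3  4  5  6  7  8  9
  w  3  2  1  0  1  2  3  4  5  6  7  8
  k  4  3  2  1  1  1  2  3  4  5  6  7
  u  5  4  3  2  2  2  1  2  3  4  5  6
  x  6  5  4  3  3  3  2  1  2  3  4  5
  p  7  6  5  4  4  4  3  2  2  2  3  4
  p  8  7  6  5  5  5  4  3  3  2  3  3
The bottom-right entry gives D[8][11] = 3, so no sequence of fewer than 3 edits works. Backtracking through the table gives one optimal edit sequence (3 edits):
  lkwkuxpp → lkwvkuxpp (ins v @4)
  lkwvkuxpp → lkwvkuxqpp (ins q @8)
  lkwvkuxqpp → lkwvkuxqpjp (ins j @10)
Edit distance = 3.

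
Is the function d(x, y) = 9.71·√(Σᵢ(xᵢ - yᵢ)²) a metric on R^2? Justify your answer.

Yes. The L2 (Euclidean) norm induces a metric on R^2, and multiplying a metric by a positive constant 9.71 > 0 preserves all four axioms: non-negativity (9.71·||x-y|| ≥ 0), identity (9.71·||x-y|| = 0 ⟺ ||x-y|| = 0 ⟺ x = y), symmetry (||x-y|| = ||y-x||), and the triangle inequality (9.71·||x-z|| ≤ 9.71·||x-y|| + 9.71·||y-z||). So d is a metric.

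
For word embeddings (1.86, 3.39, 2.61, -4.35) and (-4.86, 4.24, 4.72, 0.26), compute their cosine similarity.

With u = (1.86, 3.39, 2.61, -4.35), v = (-4.86, 4.24, 4.72, 0.26):
u·v = 1.86·(-4.86) + 3.39·4.24 + 2.61·4.72 + (-4.35)·0.26 = (-9.0396) + 14.3736 + 12.3192 + (-1.131) = 16.5222.
|u| = √(1.86² + 3.39² + 2.61² + (-4.35)²) = √(3.4596 + 11.4921 + 6.8121 + 18.9225) = √40.6863, |v| = √((-4.86)² + 4.24² + 4.72² + 0.26²) = √(23.6196 + 17.9776 + 22.2784 + 0.0676) = √63.9432.
cos θ = (u·v)/(|u||v|) = 16.5222/(√40.6863·√63.9432) ≈ 0.3239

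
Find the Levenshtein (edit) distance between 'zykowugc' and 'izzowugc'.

Let D[i][j] be the edit distance between the first i characters of 'zykowugc' and the first j characters of 'izzowugc', with D[i][0] = i, D[0][j] = j, and D[i][j] = D[i-1][j-1] if the characters match, else 1 + min(D[i-1][j], D[i][j-1], D[i-1][j-1]). Filling the table (rows: prefixes of 'zykowugc', columns: prefixes of 'izzowugc'):
     ε  i  z  z  o  w  u  g  c
  ε  0  1  2  3  4  5  6  7  8
  z  1  1  1  2  3  4  5  6  7
  y  2  2  2  2  3  4  5  6  7
  k  3  3  3  3  3  4  5  6  7
  o  4  4  4  4  3  4  5  6  7
  w  5  5  5  5  4  3  4  5  6
  u  6  6  6  6  5  4  3  4  5
  g  7  7  7  7  6  5  4  3  4
  c  8  8  8  8  7  6  5  4  3
The bottom-right entry gives D[8][8] = 3, so no sequence of fewer than 3 edits works. Backtracking through the table gives one optimal edit sequence (3 edits):
  zykowugc → iykowugc (sub z→i @1)
  iykowugc → izkowugc (sub y→z @2)
  izkowugc → izzowugc (sub k→z @3)
Edit distance = 3.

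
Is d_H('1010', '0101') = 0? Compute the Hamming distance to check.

Differing positions: 1, 2, 3, 4. Hamming distance = 4, so the claim that d_H = 0 is false.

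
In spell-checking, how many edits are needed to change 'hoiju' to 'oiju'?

Let D[i][j] be the edit distance between the first i characters of 'hoiju' and the first j characters of 'oiju', with D[i][0] = i, D[0][j] = j, and D[i][j] = D[i-1][j-1] if the characters match, else 1 + min(D[i-1][j], D[i][j-1], D[i-1][j-1]). Filling the table (rows: prefixes of 'hoiju', columns: prefixes of 'oiju'):
     ε  o  i  j  u
  ε  0  1  2  3  4
  h  1  1  2  3  4
  o  2  1  2  3  4
  i  3  2  1  2  3
  j  4  3  2  1  2
  u  5  4  3  2  1
The bottom-right entry gives D[5][4] = 1, so no sequence of fewer than 1 edit works. Backtracking through the table gives one optimal edit sequence (1 edit):
  hoiju → oiju (del h @1)
Edit distance = 1.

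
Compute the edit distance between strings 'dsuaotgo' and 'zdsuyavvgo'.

Let D[i][j] be the edit distance between the first i characters of 'dsuaotgo' and the first j characters of 'zdsuyavvgo', with D[i][0] = i, D[0][j] = j, and D[i][j] = D[i-1][j-1] if the characters match, else 1 + min(D[i-1][j], D[i][j-1], D[i-1][j-1]). Filling the table (rows: prefixes of 'dsuaotgo', columns: prefixes of 'zdsuyavvgo'):
     ε  z  d  s  u  y  a  v  v  g  o
  ε  0  1  2  3  4  5  6  7  8  9 10
  d  1  1  1  2  3  4  5  6  7  8  9
  s  2  2  2  1  2  3  4  5  6  7  8
  u  3  3  3  2  1  2  3  4  5  6  7
  a  4  4  4  3  2  2  2  3  4  5  6
  o  5  5  5  4  3  3  3  3  4  5  5
  t  6  6  6  5  4  4  4  4  4  5  6
  g  7  7  7  6  5  5  5  5  5  4  5
  o  8  8  8  7  6  6  6  6  6  5  4
The bottom-right entry gives D[8][10] = 4, so no sequence of fewer than 4 edits works. Backtracking through the table gives one optimal edit sequence (4 edits):
  dsuaotgo → zdsuaotgo (ins z @1)
  zdsuaotgo → zdsuyaotgo (ins y @5)
  zdsuyaotgo → zdsuyavtgo (sub o→v @7)
  zdsuyavtgo → zdsuyavvgo (sub t→v @8)
Edit distance = 4.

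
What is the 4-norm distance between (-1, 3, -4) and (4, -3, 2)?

(Σ|x_i - y_i|^4)^(1/4) = (|-1 - 4|^4 + |3 - (-3)|^4 + |-4 - 2|^4)^(1/4)
= (5^4 + 6^4 + 6^4)^(1/4) = (625 + 1296 + 1296)^(1/4) = (3217)^(1/4) ≈ 7.5312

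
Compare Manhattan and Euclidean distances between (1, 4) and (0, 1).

L1 = |1 - 0| + |4 - 1| = 1 + 3 = 4
L2 = √(1² + 3²) = √10 ≈ 3.1623
L1 ≥ L2 always (equality iff movement is along one axis); L1 > L2 here.
Ratio L1/L2 = 4/√10 ≈ 1.2649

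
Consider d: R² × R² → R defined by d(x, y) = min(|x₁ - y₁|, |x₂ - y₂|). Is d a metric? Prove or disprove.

No. d fails identity of indiscernibles: take x = (3, 0) and y = (3, 3). Then d(x,y) = min(|3 - 3|, |0 - 3|) = min(0, 3) = 0, yet x ≠ y.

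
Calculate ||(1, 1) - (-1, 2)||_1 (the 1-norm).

Σ|x_i - y_i| = |1 - (-1)| + |1 - 2| = 2 + 1 = 3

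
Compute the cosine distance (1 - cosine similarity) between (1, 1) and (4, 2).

With u = (1, 1), v = (4, 2):
u·v = 1·4 + 1·2 = 4 + 2 = 6.
|u| = √(1² + 1²) = √2, |v| = √(4² + 2²) = √20, so |u||v| = √(2·20) = √40.
cos θ = (u·v)/(|u||v|) = 6/√40 ≈ 0.9487
Cosine distance = 1 - cos θ ≈ 1 - 0.9487 = 0.0513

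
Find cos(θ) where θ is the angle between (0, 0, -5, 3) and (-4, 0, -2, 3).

With u = (0, 0, -5, 3), v = (-4, 0, -2, 3):
u·v = 0·(-4) + 0·0 + (-5)·(-2) + 3·3 = 0 + 0 + 10 + 9 = 19.
|u| = √(0² + 0² + (-5)² + 3²) = √34, |v| = √((-4)² + 0² + (-2)² + 3²) = √29, so |u||v| = √(34·29) = √986.
cos θ = (u·v)/(|u||v|) = 19/√986 ≈ 0.6051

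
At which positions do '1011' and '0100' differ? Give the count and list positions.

Differing positions: 1, 2, 3, 4. Hamming distance = 4.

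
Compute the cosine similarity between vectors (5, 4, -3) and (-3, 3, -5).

With u = (5, 4, -3), v = (-3, 3, -5):
u·v = 5·(-3) + 4·3 + (-3)·(-5) = (-15) + 12 + 15 = 12.
|u| = √(5² + 4² + (-3)²) = √50, |v| = √((-3)² + 3² + (-5)²) = √43, so |u||v| = √(50·43) = √2150.
cos θ = (u·v)/(|u||v|) = 12/√2150 ≈ 0.2588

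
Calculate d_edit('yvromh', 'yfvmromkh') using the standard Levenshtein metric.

Let D[i][j] be the edit distance between the first i characters of 'yvromh' and the first j characters of 'yfvmromkh', with D[i][0] = i, D[0][j] = j, and D[i][j] = D[i-1][j-1] if the characters match, else 1 + min(D[i-1][j], D[i][j-1], D[i-1][j-1]). Filling the table (rows: prefixes of 'yvromh', columns: prefixes of 'yfvmromkh'):
     ε  y  f  v  m  r  o  m  k  h
  ε  0  1  2  3  4  5  6  7  8  9
  y  1  0  1  2  3  4  5  6  7  8
  v  2  1  1  1  2  3  4  5  6  7
  r  3  2  2  2  2  2  3  4  5  6
  o  4  3  3  3  3  3  2  3  4  5
  m  5  4  4  4  3  4  3  2  3  4
  h  6  5  5  5  4  4  4  3  3  3
The bottom-right entry gives D[6][9] = 3, so no sequence of fewer than 3 edits works. Backtracking through the table gives one optimal edit sequence (3 edits):
  yvromh → yfvromh (ins f @2)
  yfvromh → yfvmromh (ins m @4)
  yfvmromh → yfvmromkh (ins k @8)
Edit distance = 3.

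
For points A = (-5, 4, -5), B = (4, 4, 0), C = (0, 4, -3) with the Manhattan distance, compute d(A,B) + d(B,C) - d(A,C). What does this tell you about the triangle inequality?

d(A,B) = 9 + 0 + 5 = 14, d(B,C) = 4 + 0 + 3 = 7, d(A,C) = 5 + 0 + 2 = 7.
d(A,B) + d(B,C) - d(A,C) = 14 + 7 - 7 = 21 - 7 = 14. This is ≥ 0, so the triangle inequality holds for these points.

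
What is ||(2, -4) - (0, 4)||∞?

max(|x_i - y_i|) = max(|2 - 0|, |-4 - 4|) = max(2, 8) = 8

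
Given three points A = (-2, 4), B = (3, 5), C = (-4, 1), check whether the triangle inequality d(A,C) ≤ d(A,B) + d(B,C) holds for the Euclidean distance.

d(A,B) = √(5² + 1²) = √26 ≈ 5.099, d(B,C) = √(7² + 4²) = √65 ≈ 8.0623, d(A,C) = √(2² + 3²) = √13 ≈ 3.6056.
d(A,C) ≈ 3.6056 ≤ 5.099 + 8.0623 = 13.1613. Triangle inequality is satisfied.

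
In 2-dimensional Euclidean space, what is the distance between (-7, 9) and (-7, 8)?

√(Σ(x_i - y_i)²) = √((-7 - (-7))² + (9 - 8)²)
= √(0² + 1²) = √(0 + 1) = √1 = 1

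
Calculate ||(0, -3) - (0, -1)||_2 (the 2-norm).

(Σ|x_i - y_i|^2)^(1/2) = (|0 - 0|^2 + |-3 - (-1)|^2)^(1/2)
= (0^2 + 2^2)^(1/2) = (0 + 4)^(1/2) = (4)^(1/2) = 2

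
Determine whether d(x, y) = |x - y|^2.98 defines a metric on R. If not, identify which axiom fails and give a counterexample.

No. d(x,y) = |x-y|^2.98 fails the triangle inequality since p = 2.98 > 1. Counterexample: x = -3, y = 0, z = 4. d(x,z) = |-3 - 4|^2.98 = 7^2.98 ≈ 329.9075, but d(x,y) + d(y,z) = 3^2.98 + 4^2.98 ≈ 26.4132 + 62.2499 = 88.6631. Since 329.9075 > 88.6631, the triangle inequality is violated.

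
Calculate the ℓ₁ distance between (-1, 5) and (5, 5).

Σ|x_i - y_i| = |-1 - 5| + |5 - 5| = 6 + 0 = 6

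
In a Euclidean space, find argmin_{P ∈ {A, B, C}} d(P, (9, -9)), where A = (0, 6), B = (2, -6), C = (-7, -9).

Distances: d(A) ≈ 17.4929, d(B) ≈ 7.6158, d(C) = 16. Nearest: B = (2, -6) with distance 7.6158.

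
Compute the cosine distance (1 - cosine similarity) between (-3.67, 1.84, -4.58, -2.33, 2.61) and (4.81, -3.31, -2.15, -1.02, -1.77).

With u = (-3.67, 1.84, -4.58, -2.33, 2.61), v = (4.81, -3.31, -2.15, -1.02, -1.77):
u·v = (-3.67)·4.81 + 1.84·(-3.31) + (-4.58)·(-2.15) + (-2.33)·(-1.02) + 2.61·(-1.77) = (-17.6527) + (-6.0904) + 9.847 + 2.3766 + (-4.6197) = -16.1392.
|u| = √((-3.67)² + 1.84² + (-4.58)² + (-2.33)² + 2.61²) = √(13.4689 + 3.3856 + 20.9764 + 5.4289 + 6.8121) = √50.0719, |v| = √(4.81² + (-3.31)² + (-2.15)² + (-1.02)² + (-1.77)²) = √(23.1361 + 10.9561 + 4.6225 + 1.0404 + 3.1329) = √42.888.
cos θ = (u·v)/(|u||v|) = -16.1392/(√50.0719·√42.888) ≈ -0.3483
Cosine distance = 1 - cos θ ≈ 1 - (-0.3483) = 1.3483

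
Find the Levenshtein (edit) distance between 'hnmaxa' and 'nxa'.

Let D[i][j] be the edit distance between the first i characters of 'hnmaxa' and the first j characters of 'nxa', with D[i][0] = i, D[0][j] = j, and D[i][j] = D[i-1][j-1] if the characters match, else 1 + min(D[i-1][j], D[i][j-1], D[i-1][j-1]). Filling the table (rows: prefixes of 'hnmaxa', columns: prefixes of 'nxa'):
     ε  n  x  a
  ε  0  1  2  3
  h  1  1  2  3
  n  2  1  2  3
  m  3  2  2  3
  a  4  3  3  2
  x  5  4  3  3
  a  6  5  4  3
The bottom-right entry gives D[6][3] = 3, so no sequence of fewer than 3 edits works. Backtracking through the table gives one optimal edit sequence (3 edits):
  hnmaxa → nmaxa (del h @1)
  nmaxa → naxa (del m @2)
  naxa → nxa (del a @2)
Edit distance = 3.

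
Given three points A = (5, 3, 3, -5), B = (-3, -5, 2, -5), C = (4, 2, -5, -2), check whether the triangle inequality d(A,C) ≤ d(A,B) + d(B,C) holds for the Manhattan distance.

d(A,B) = 8 + 8 + 1 + 0 = 17, d(B,C) = 7 + 7 + 7 + 3 = 24, d(A,C) = 1 + 1 + 8 + 3 = 13.
d(A,C) = 13 ≤ 17 + 24 = 41. Triangle inequality is satisfied.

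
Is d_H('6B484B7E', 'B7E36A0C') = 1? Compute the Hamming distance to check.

Differing positions: 1, 2, 3, 4, 5, 6, 7, 8. Hamming distance = 8, so the claim that d_H = 1 is false.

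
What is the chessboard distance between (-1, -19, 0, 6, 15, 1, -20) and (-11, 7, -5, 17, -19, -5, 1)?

max(|x_i - y_i|) = max(|-1 - (-11)|, |-19 - 7|, |0 - (-5)|, |6 - 17|, |15 - (-19)|, |1 - (-5)|, |-20 - 1|) = max(10, 26, 5, 11, 34, 6, 21) = 34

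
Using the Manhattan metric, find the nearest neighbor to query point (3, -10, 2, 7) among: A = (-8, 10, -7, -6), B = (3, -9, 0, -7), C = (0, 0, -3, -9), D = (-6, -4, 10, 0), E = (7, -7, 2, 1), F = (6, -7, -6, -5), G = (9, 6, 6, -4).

Distances: d(A) = 53, d(B) = 17, d(C) = 34, d(D) = 30, d(E) = 13, d(F) = 26, d(G) = 37. Nearest: E = (7, -7, 2, 1) with distance 13.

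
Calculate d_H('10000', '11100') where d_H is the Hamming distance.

Differing positions: 2, 3. Hamming distance = 2.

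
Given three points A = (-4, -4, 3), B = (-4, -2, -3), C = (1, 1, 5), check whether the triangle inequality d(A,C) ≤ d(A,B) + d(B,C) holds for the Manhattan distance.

d(A,B) = 0 + 2 + 6 = 8, d(B,C) = 5 + 3 + 8 = 16, d(A,C) = 5 + 5 + 2 = 12.
d(A,C) = 12 ≤ 8 + 16 = 24. Triangle inequality is satisfied.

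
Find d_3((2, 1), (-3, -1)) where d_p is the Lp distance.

(Σ|x_i - y_i|^3)^(1/3) = (|2 - (-3)|^3 + |1 - (-1)|^3)^(1/3)
= (5^3 + 2^3)^(1/3) = (125 + 8)^(1/3) = (133)^(1/3) ≈ 5.1045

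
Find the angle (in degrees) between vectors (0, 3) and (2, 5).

With u = (0, 3), v = (2, 5):
u·v = 0·2 + 3·5 = 0 + 15 = 15.
|u| = √(0² + 3²) = √9, |v| = √(2² + 5²) = √29, so |u||v| = √(9·29) = √261.
cos θ = (u·v)/(|u||v|) = 15/√261 ≈ 0.928477
θ = arccos(0.928477) ≈ 21.8°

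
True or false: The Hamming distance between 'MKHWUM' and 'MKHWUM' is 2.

Differing positions: none. Hamming distance = 0, so the claim that d_H = 2 is false.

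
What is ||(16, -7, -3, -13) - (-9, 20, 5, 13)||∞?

max(|x_i - y_i|) = max(|16 - (-9)|, |-7 - 20|, |-3 - 5|, |-13 - 13|) = max(25, 27, 8, 26) = 27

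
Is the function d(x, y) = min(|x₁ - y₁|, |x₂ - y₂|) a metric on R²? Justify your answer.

No. d fails identity of indiscernibles: take x = (-2, 0) and y = (-2, 2). Then d(x,y) = min(|-2 - (-2)|, |0 - 2|) = min(0, 2) = 0, yet x ≠ y.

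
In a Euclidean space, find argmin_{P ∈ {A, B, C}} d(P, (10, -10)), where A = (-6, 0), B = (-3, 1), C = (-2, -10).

Distances: d(A) ≈ 18.868, d(B) ≈ 17.0294, d(C) = 12. Nearest: C = (-2, -10) with distance 12.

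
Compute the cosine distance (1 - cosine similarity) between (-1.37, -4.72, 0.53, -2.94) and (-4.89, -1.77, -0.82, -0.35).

With u = (-1.37, -4.72, 0.53, -2.94), v = (-4.89, -1.77, -0.82, -0.35):
u·v = (-1.37)·(-4.89) + (-4.72)·(-1.77) + 0.53·(-0.82) + (-2.94)·(-0.35) = 6.6993 + 8.3544 + (-0.4346) + 1.029 = 15.6481.
|u| = √((-1.37)² + (-4.72)² + 0.53² + (-2.94)²) = √(1.8769 + 22.2784 + 0.2809 + 8.6436) = √33.0798, |v| = √((-4.89)² + (-1.77)² + (-0.82)² + (-0.35)²) = √(23.9121 + 3.1329 + 0.6724 + 0.1225) = √27.8399.
cos θ = (u·v)/(|u||v|) = 15.6481/(√33.0798·√27.8399) ≈ 0.5156
Cosine distance = 1 - cos θ ≈ 1 - 0.5156 = 0.4844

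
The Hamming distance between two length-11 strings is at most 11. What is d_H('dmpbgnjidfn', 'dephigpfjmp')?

Differing positions: 2, 4, 5, 6, 7, 8, 9, 10, 11. Hamming distance = 9. The maximum possible Hamming distance for length-11 strings is 11, so d_H/11 = 9/11 ≈ 0.8182.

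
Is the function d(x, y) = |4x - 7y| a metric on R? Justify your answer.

No. d fails symmetry: d(4, 9) = |4·4 - 7·9| = |-47| = 47, but d(9, 4) = |4·9 - 7·4| = |8| = 8. Since 47 ≠ 8, d(x,y) ≠ d(y,x) in general.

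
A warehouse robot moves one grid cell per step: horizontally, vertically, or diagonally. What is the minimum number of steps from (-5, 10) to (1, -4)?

max(|x_i - y_i|) = max(|-5 - 1|, |10 - (-4)|) = max(6, 14) = 14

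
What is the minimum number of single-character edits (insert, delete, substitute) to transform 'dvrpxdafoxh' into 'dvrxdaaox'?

Let D[i][j] be the edit distance between the first i characters of 'dvrpxdafoxh' and the first j characters of 'dvrxdaaox', with D[i][0] = i, D[0][j] = j, and D[i][j] = D[i-1][j-1] if the characters match, else 1 + min(D[i-1][j], D[i][j-1], D[i-1][j-1]). Filling the table (rows: prefixes of 'dvrpxdafoxh', columns: prefixes of 'dvrxdaaox'):
     ε  d  v  r  x  d  a  a  o  x
  ε  0  1  2  3  4  5  6  7  8  9
  d  1  0  1  2  3  4  5  6  7  8
  v  2  1  0  1  2  3  4  5  6  7
  r  3  2  1  0  1  2  3  4  5  6
  p  4  3  2  1  1  2  3  4  5  6
  x  5  4  3  2  1  2  3  4  5  5
  d  6  5  4  3  2  1  2  3  4  5
  a  7  6  5  4  3  2  1  2  3  4
  f  8  7  6  5  4  3  2  2  3  4
  o  9  8  7  6  5  4  3  3  2  3
  x 10  9  8  7  6  5  4  4  3  2
  h 11 10  9  8  7  6  5  5  4  3
The bottom-right entry gives D[11][9] = 3, so no sequence of fewer than 3 edits works. Backtracking through the table gives one optimal edit sequence (3 edits):
  dvrpxdafoxh → dvrxdafoxh (del p @4)
  dvrxdafoxh → dvrxdaaoxh (sub f→a @7)
  dvrxdaaoxh → dvrxdaaox (del h @10)
Edit distance = 3.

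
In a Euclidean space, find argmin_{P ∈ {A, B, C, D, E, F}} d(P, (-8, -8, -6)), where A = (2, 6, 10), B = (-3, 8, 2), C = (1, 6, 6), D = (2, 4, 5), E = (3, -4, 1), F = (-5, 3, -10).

Distances: d(A) ≈ 23.4947, d(B) ≈ 18.5742, d(C) ≈ 20.5183, d(D) ≈ 19.105, d(E) ≈ 13.6382, d(F) ≈ 12.083. Nearest: F = (-5, 3, -10) with distance 12.083.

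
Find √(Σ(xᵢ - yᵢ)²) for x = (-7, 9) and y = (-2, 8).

√(Σ(x_i - y_i)²) = √((-7 - (-2))² + (9 - 8)²)
= √((-5)² + 1²) = √(25 + 1) = √26 ≈ 5.099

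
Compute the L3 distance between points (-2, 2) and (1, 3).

(Σ|x_i - y_i|^3)^(1/3) = (|-2 - 1|^3 + |2 - 3|^3)^(1/3)
= (3^3 + 1^3)^(1/3) = (27 + 1)^(1/3) = (28)^(1/3) ≈ 3.0366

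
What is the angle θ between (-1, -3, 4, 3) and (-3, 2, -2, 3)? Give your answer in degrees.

With u = (-1, -3, 4, 3), v = (-3, 2, -2, 3):
u·v = (-1)·(-3) + (-3)·2 + 4·(-2) + 3·3 = 3 + (-6) + (-8) + 9 = -2.
|u| = √((-1)² + (-3)² + 4² + 3²) = √35, |v| = √((-3)² + 2² + (-2)² + 3²) = √26, so |u||v| = √(35·26) = √910.
cos θ = (u·v)/(|u||v|) = -2/√910 ≈ -0.066299
θ = arccos(-0.066299) ≈ 93.8°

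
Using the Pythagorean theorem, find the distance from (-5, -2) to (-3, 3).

√(Σ(x_i - y_i)²) = √((-5 - (-3))² + (-2 - 3)²)
= √((-2)² + (-5)²) = √(4 + 25) = √29 ≈ 5.3852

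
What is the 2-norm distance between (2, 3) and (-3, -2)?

(Σ|x_i - y_i|^2)^(1/2) = (|2 - (-3)|^2 + |3 - (-2)|^2)^(1/2)
= (5^2 + 5^2)^(1/2) = (25 + 25)^(1/2) = (50)^(1/2) ≈ 7.0711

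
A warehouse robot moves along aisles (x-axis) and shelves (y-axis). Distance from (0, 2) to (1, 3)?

Σ|x_i - y_i| = |0 - 1| + |2 - 3| = 1 + 1 = 2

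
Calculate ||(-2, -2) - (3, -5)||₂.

√(Σ(x_i - y_i)²) = √((-2 - 3)² + (-2 - (-5))²)
= √((-5)² + 3²) = √(25 + 9) = √34 ≈ 5.831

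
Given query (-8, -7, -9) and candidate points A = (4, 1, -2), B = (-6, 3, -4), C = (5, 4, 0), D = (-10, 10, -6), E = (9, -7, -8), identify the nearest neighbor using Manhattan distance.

Distances: d(A) = 27, d(B) = 17, d(C) = 33, d(D) = 22, d(E) = 18. Nearest: B = (-6, 3, -4) with distance 17.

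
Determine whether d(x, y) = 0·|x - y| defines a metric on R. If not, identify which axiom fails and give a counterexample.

No. With c = 0, d(x,y) = 0 for all x, y. This fails identity of indiscernibles: d(2, 11) = 0 but 2 ≠ 11.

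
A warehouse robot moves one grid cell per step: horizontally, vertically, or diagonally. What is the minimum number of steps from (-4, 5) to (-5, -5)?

max(|x_i - y_i|) = max(|-4 - (-5)|, |5 - (-5)|) = max(1, 10) = 10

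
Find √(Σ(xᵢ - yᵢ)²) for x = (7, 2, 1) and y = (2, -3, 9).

√(Σ(x_i - y_i)²) = √((7 - 2)² + (2 - (-3))² + (1 - 9)²)
= √(5² + 5² + (-8)²) = √(25 + 25 + 64) = √114 ≈ 10.6771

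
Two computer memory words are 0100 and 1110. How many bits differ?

Differing positions: 1, 3. Hamming distance = 2.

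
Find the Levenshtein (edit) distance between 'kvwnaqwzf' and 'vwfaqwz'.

Let D[i][j] be the edit distance between the first i characters of 'kvwnaqwzf' and the first j characters of 'vwfaqwz', with D[i][0] = i, D[0][j] = j, and D[i][j] = D[i-1][j-1] if the characters match, else 1 + min(D[i-1][j], D[i][j-1], D[i-1][j-1]). Filling the table (rows: prefixes of 'kvwnaqwzf', columns: prefixes of 'vwfaqwz'):
     ε  v  w  f  a  q  w  z
  ε  0  1  2  3  4  5  6  7
  k  1  1  2  3  4  5  6  7
  v  2  1  2  3  4  5  6  7
  w  3  2  1  2  3  4  5  6
  n  4  3  2  2  3  4  5  6
  a  5  4  3  3  2  3  4  5
  q  6  5  4  4  3  2  3  4
  w  7  6  5  5  4  3  2  3
  z  8  7  6  6  5  4  3  2
  f  9  8  7  6  6  5  4  3
The bottom-right entry gives D[9][7] = 3, so no sequence of fewer than 3 edits works. Backtracking through the table gives one optimal edit sequence (3 edits):
  kvwnaqwzf → vwnaqwzf (del k @1)
  vwnaqwzf → vwfaqwzf (sub n→f @3)
  vwfaqwzf → vwfaqwz (del f @8)
Edit distance = 3.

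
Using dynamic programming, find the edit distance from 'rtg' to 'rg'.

Let D[i][j] be the edit distance between the first i characters of 'rtg' and the first j characters of 'rg', with D[i][0] = i, D[0][j] = j, and D[i][j] = D[i-1][j-1] if the characters match, else 1 + min(D[i-1][j], D[i][j-1], D[i-1][j-1]). Filling the table (rows: prefixes of 'rtg', columns: prefixes of 'rg'):
     ε  r  g
  ε  0  1  2
  r  1  0  1
  t  2  1  1
  g  3  2  1
The bottom-right entry gives D[3][2] = 1, so no sequence of fewer than 1 edit works. Backtracking through the table gives one optimal edit sequence (1 edit):
  rtg → rg (del t @2)
Edit distance = 1.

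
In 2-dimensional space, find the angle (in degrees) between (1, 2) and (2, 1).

With u = (1, 2), v = (2, 1):
u·v = 1·2 + 2·1 = 2 + 2 = 4.
|u| = √(1² + 2²) = √5, |v| = √(2² + 1²) = √5, so |u||v| = √(5·5) = √25 = 5.
cos θ = (u·v)/(|u||v|) = 4/5 = 0.8
θ = arccos(0.8) ≈ 36.87°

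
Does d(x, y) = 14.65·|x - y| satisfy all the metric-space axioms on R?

Yes. Since |x - y| is a metric on R and 14.65 > 0, the positive scalar multiple 14.65·|x - y| is also a metric: scaling by a positive constant preserves non-negativity, identity (d=0 ⟺ |x-y|=0 ⟺ x=y), symmetry, and the triangle inequality.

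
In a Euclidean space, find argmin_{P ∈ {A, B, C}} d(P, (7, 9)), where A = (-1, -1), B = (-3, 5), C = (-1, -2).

Distances: d(A) ≈ 12.8062, d(B) ≈ 10.7703, d(C) ≈ 13.6015. Nearest: B = (-3, 5) with distance 10.7703.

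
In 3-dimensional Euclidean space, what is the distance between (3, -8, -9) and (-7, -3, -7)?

√(Σ(x_i - y_i)²) = √((3 - (-7))² + (-8 - (-3))² + (-9 - (-7))²)
= √(10² + (-5)² + (-2)²) = √(100 + 25 + 4) = √129 ≈ 11.3578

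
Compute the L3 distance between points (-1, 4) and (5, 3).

(Σ|x_i - y_i|^3)^(1/3) = (|-1 - 5|^3 + |4 - 3|^3)^(1/3)
= (6^3 + 1^3)^(1/3) = (216 + 1)^(1/3) = (217)^(1/3) ≈ 6.0092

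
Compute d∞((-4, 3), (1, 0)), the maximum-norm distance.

max(|x_i - y_i|) = max(|-4 - 1|, |3 - 0|) = max(5, 3) = 5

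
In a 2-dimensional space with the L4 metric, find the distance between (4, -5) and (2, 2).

(Σ|x_i - y_i|^4)^(1/4) = (|4 - 2|^4 + |-5 - 2|^4)^(1/4)
= (2^4 + 7^4)^(1/4) = (16 + 2401)^(1/4) = (2417)^(1/4) ≈ 7.0116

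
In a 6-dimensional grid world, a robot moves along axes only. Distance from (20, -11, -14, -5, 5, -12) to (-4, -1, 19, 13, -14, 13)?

Σ|x_i - y_i| = |20 - (-4)| + |-11 - (-1)| + |-14 - 19| + |-5 - 13| + |5 - (-14)| + |-12 - 13| = 24 + 10 + 33 + 18 + 19 + 25 = 129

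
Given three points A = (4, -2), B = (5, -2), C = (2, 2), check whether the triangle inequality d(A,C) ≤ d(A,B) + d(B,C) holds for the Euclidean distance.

d(A,B) = √(1² + 0²) = √1 = 1, d(B,C) = √(3² + 4²) = √25 = 5, d(A,C) = √(2² + 4²) = √20 ≈ 4.4721.
d(A,C) ≈ 4.4721 ≤ 1 + 5 = 6. Triangle inequality is satisfied.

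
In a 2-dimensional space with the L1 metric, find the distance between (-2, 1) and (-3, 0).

Σ|x_i - y_i| = |-2 - (-3)| + |1 - 0| = 1 + 1 = 2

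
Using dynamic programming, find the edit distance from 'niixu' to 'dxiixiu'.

Let D[i][j] be the edit distance between the first i characters of 'niixu' and the first j characters of 'dxiixiu', with D[i][0] = i, D[0][j] = j, and D[i][j] = D[i-1][j-1] if the characters match, else 1 + min(D[i-1][j], D[i][j-1], D[i-1][j-1]). Filling the table (rows: prefixes of 'niixu', columns: prefixes of 'dxiixiu'):
     ε  d  x  i  i  x  i  u
  ε  0  1  2  3  4  5  6  7
  n  1  1  2  3  4  5  6  7
  i  2  2  2  2  3  4  5  6
  i  3  3  3  2  2  3  4  5
  x  4  4  3  3  3  2  3  4
  u  5  5  4  4  4  3  3  3
The bottom-right entry gives D[5][7] = 3, so no sequence of fewer than 3 edits works. Backtracking through the table gives one optimal edit sequence (3 edits):
  niixu → dniixu (ins d @1)
  dniixu → dxiixu (sub n→x @2)
  dxiixu → dxiixiu (ins i @6)
Edit distance = 3.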